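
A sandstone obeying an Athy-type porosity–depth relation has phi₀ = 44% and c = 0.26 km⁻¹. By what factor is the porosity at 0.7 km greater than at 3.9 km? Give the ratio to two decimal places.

phi(Z₁)/phi(Z₂) = e^(−c·Z₁)/e^(−c·Z₂) = e^{c(Z₂−Z₁)}
= exp(0.26 × 3.2) = exp(0.832) = 2.2979

2.30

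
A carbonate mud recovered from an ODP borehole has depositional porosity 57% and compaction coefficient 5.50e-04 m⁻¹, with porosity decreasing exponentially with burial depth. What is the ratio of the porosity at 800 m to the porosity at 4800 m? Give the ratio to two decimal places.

Working in km (1 km = 1000 m; β in km⁻¹ = β in m⁻¹ × 1000):
n(Z₁)/n(Z₂) = e^(−β·Z₁)/e^(−β·Z₂) = e^{β(Z₂−Z₁)}
= exp(0.55 × 4) = exp(2.2) = 9.0250

9.03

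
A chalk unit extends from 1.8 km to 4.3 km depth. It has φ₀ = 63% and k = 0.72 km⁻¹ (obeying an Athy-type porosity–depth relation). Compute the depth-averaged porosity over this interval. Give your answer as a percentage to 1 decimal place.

8.0%

⟨φ⟩ = (1/(z₂−z₁)) ∫ φ₀ e^(−kz) dz = φ₀·(e^(−k·z₁) − e^(−k·z₂)) / (k·(z₂−z₁))
e^(−0.72×1.8) = 0.2736; e^(−0.72×4.3) = 0.0452
⟨φ⟩ = 0.63 × (0.2736 − 0.0452) / (0.72 × 2.5) = 0.63 × 0.1269 = 0.0799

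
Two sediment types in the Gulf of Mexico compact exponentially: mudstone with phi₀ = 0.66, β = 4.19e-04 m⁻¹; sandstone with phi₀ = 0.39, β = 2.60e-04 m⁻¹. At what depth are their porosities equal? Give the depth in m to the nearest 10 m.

Working in km (1 km = 1000 m; β in km⁻¹ = β in m⁻¹ × 1000):
Set phi₀ₐ e^(−βₐd) = phi₀ᵦ e^(−βᵦd) ⇒ ln(phi₀ₐ/phi₀ᵦ) = (βₐ − βᵦ)·d
d = ln(0.66/0.39) / (0.419 − 0.26) = 0.5261 / 0.159 = 3.309 km

3310 m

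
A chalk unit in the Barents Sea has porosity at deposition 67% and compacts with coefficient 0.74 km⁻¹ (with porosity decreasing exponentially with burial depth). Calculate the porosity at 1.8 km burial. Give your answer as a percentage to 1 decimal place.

φ = φ₀·exp(−β·d) = 0.67 × exp(−0.74 × 1.8) = 0.67 × exp(−1.332)
  = 0.67 × 0.2639 = 0.1768

17.7%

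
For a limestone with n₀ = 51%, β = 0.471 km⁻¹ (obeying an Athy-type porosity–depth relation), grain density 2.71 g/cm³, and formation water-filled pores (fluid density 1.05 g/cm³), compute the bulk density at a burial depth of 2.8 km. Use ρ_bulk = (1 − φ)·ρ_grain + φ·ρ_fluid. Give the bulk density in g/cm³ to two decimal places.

Porosity at depth: n = 0.51·exp(−0.471×2.8) = 0.51×0.2675 = 0.1364
Bulk density: ρ_b = (1−n)ρ_g + n·ρ_f = 0.8636×2.71 + 0.1364×1.05
       = 2.340 + 0.143 = 2.484 g/cm³

2.48 g/cm³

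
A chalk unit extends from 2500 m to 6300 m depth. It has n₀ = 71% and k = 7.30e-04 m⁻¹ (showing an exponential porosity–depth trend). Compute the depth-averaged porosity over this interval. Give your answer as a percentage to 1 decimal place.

Working in km (1 km = 1000 m; k in km⁻¹ = k in m⁻¹ × 1000):
⟨n⟩ = (1/(z₂−z₁)) ∫ n₀ e^(−kz) dz = n₀·(e^(−k·z₁) − e^(−k·z₂)) / (k·(z₂−z₁))
e^(−0.73×2.5) = 0.1612; e^(−0.73×6.3) = 0.0101
⟨n⟩ = 0.71 × (0.1612 − 0.0101) / (0.73 × 3.8) = 0.71 × 0.0545 = 0.0387

3.9%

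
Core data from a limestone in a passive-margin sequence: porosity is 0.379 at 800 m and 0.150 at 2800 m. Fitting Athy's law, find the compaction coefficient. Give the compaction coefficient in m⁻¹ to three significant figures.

Working in km (1 km = 1000 m; β in km⁻¹ = β in m⁻¹ × 1000):
Athy: φ(d) = φ₀ e^(−βd) ⇒ φ₁/φ₂ = e^{β(d₂−d₁)} ⇒ β = ln(φ₁/φ₂)/(d₂−d₁)
β = ln(0.379/0.15) / (2.8 − 0.8) = ln(2.527) / 2 = 0.9269 / 2 = 0.4635 km⁻¹

0.000463 m⁻¹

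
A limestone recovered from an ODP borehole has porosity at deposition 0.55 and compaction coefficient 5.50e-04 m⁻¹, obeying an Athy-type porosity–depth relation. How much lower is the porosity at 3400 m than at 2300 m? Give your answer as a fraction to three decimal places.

Working in km (1 km = 1000 m; c in km⁻¹ = c in m⁻¹ × 1000):
phi(2.3) = 0.55·e^(−0.55×2.3) = 0.1552
phi(3.4) = 0.55·e^(−0.55×3.4) = 0.0848
Δphi = 0.1552 − 0.0848 = 0.0705

0.070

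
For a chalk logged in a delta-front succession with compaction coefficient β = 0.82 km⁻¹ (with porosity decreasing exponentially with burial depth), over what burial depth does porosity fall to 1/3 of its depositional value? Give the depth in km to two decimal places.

1.34 km

phi/phi₀ = 1/3 ⇒ exp(−β·z) = 1/3 ⇒ z = ln(3) / β
z = 1.0986 / 0.82 = 1.340 km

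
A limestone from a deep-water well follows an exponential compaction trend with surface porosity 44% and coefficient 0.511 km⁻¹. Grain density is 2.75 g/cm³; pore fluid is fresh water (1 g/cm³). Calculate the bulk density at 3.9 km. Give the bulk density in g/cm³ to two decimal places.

2.65 g/cm³

Porosity at depth: n = 0.44·exp(−0.511×3.9) = 0.44×0.1363 = 0.0600
Bulk density: ρ_b = (1−n)ρ_g + n·ρ_f = 0.9400×2.75 + 0.0600×1
       = 2.585 + 0.060 = 2.645 g/cm³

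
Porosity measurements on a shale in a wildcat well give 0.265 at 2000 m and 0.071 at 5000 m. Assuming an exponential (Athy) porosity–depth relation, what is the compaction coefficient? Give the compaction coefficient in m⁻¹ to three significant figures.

0.000439 m⁻¹

Working in km (1 km = 1000 m; c in km⁻¹ = c in m⁻¹ × 1000):
Athy: φ(z) = φ₀ e^(−cz) ⇒ φ₁/φ₂ = e^{c(z₂−z₁)} ⇒ c = ln(φ₁/φ₂)/(z₂−z₁)
c = ln(0.265/0.071) / (5 − 2) = ln(3.732) / 3 = 1.3170 / 3 = 0.439 km⁻¹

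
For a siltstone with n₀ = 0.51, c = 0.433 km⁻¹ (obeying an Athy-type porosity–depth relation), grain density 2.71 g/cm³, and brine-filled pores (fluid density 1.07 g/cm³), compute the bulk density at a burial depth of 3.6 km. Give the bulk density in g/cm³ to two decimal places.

Porosity at depth: n = 0.51·exp(−0.433×3.6) = 0.51×0.2104 = 0.1073
Bulk density: ρ_b = (1−n)ρ_g + n·ρ_f = 0.8927×2.71 + 0.1073×1.07
       = 2.419 + 0.115 = 2.534 g/cm³

2.53 g/cm³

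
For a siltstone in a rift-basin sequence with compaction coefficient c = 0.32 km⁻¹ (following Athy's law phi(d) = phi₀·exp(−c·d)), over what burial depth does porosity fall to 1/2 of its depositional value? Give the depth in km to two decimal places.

phi/phi₀ = 1/2 ⇒ exp(−c·d) = 1/2 ⇒ d = ln(2) / c
d = 0.6931 / 0.32 = 2.166 km

2.17 km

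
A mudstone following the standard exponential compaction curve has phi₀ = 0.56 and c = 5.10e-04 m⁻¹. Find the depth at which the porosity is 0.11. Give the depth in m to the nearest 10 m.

Working in km (1 km = 1000 m; c in km⁻¹ = c in m⁻¹ × 1000):
Invert Athy's law: d = ln(phi₀/phi) / c
d = ln(0.56/0.11) / 0.51 = ln(5.091) / 0.51 = 1.6275 / 0.51 = 3.191 km

3190 m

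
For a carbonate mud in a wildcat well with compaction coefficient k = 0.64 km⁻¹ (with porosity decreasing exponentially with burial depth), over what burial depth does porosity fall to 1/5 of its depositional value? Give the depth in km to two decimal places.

phi/phi₀ = 1/5 ⇒ exp(−k·d) = 1/5 ⇒ d = ln(5) / k
d = 1.6094 / 0.64 = 2.515 km

2.51 km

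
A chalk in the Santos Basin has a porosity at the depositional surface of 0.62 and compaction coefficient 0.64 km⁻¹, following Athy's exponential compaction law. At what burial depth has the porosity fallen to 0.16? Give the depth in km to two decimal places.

Invert Athy's law: z = ln(n₀/n) / c
z = ln(0.62/0.16) / 0.64 = ln(3.875) / 0.64 = 1.3545 / 0.64 = 2.116 km

2.12 km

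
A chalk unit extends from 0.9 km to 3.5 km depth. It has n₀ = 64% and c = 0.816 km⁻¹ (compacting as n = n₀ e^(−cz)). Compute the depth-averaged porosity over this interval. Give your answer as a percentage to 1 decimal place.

⟨n⟩ = (1/(z₂−z₁)) ∫ n₀ e^(−cz) dz = n₀·(e^(−c·z₁) − e^(−c·z₂)) / (c·(z₂−z₁))
e^(−0.816×0.9) = 0.4798; e^(−0.816×3.5) = 0.0575
⟨n⟩ = 0.64 × (0.4798 − 0.0575) / (0.816 × 2.6) = 0.64 × 0.1990 = 0.1274

12.7%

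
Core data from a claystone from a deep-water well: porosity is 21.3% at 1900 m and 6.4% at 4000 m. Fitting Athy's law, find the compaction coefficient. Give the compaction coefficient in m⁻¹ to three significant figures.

Working in km (1 km = 1000 m; c in km⁻¹ = c in m⁻¹ × 1000):
Athy: φ(d) = φ₀ e^(−cd) ⇒ φ₁/φ₂ = e^{c(d₂−d₁)} ⇒ c = ln(φ₁/φ₂)/(d₂−d₁)
c = ln(0.213/0.064) / (4 − 1.9) = ln(3.328) / 2.1 = 1.2024 / 2.1 = 0.5726 km⁻¹

0.000573 m⁻¹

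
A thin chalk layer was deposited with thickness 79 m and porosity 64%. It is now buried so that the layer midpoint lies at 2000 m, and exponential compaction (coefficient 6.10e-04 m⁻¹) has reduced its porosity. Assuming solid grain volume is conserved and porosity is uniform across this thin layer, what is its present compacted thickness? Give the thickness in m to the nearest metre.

35 m

Working in km (1 km = 1000 m; c in km⁻¹ = c in m⁻¹ × 1000):
Porosity at 2 km: φ = 0.64·exp(−0.61×2) = 0.1889
Solid-volume conservation: h(1−φ) = h₀(1−φ₀) ⇒ h = h₀·(1−φ₀)/(1−φ)
h = 0.079 × (1 − 0.64)/(1 − 0.1889) = 0.079 × 0.4439 = 0.0351 km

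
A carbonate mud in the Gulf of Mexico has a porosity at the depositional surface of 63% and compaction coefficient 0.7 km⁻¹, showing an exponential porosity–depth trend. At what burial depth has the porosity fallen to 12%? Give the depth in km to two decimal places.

Invert Athy's law: Z = ln(φ₀/φ) / c
Z = ln(0.63/0.12) / 0.7 = ln(5.25) / 0.7 = 1.6582 / 0.7 = 2.369 km

2.37 km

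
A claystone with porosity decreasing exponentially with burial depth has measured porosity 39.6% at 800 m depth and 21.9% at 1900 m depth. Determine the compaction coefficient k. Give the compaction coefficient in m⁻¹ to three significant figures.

0.000538 m⁻¹

Working in km (1 km = 1000 m; k in km⁻¹ = k in m⁻¹ × 1000):
Athy: φ(z) = φ₀ e^(−kz) ⇒ φ₁/φ₂ = e^{k(z₂−z₁)} ⇒ k = ln(φ₁/φ₂)/(z₂−z₁)
k = ln(0.396/0.219) / (1.9 − 0.8) = ln(1.808) / 1.1 = 0.5923 / 1.1 = 0.5385 km⁻¹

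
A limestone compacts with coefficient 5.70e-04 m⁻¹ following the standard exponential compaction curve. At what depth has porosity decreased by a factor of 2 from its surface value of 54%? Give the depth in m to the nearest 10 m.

1220 m

Working in km (1 km = 1000 m; c in km⁻¹ = c in m⁻¹ × 1000):
n/n₀ = 1/2 ⇒ exp(−c·d) = 1/2 ⇒ d = ln(2) / c
d = 0.6931 / 0.57 = 1.216 km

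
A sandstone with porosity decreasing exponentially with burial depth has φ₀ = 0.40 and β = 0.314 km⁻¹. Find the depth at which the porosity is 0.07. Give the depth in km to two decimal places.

5.55 km

Invert Athy's law: d = ln(φ₀/φ) / β
d = ln(0.4/0.07) / 0.314 = ln(5.714) / 0.314 = 1.7430 / 0.314 = 5.551 km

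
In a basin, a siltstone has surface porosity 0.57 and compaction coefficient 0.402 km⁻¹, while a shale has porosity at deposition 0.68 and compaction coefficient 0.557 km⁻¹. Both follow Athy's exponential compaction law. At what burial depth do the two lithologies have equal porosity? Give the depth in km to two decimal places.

Set phi₀ₐ e^(−cₐZ) = phi₀ᵦ e^(−cᵦZ) ⇒ ln(phi₀ₐ/phi₀ᵦ) = (cₐ − cᵦ)·Z
Z = ln(0.57/0.68) / (0.402 − 0.557) = -0.1765 / -0.155 = 1.138 km

1.14 km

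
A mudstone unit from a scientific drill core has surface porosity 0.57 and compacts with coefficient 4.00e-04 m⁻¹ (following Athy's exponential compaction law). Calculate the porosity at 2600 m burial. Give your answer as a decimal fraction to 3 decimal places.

0.201

Working in km (1 km = 1000 m; k in km⁻¹ = k in m⁻¹ × 1000):
phi = phi₀·exp(−k·d) = 0.57 × exp(−0.4 × 2.6) = 0.57 × exp(−1.04)
  = 0.57 × 0.3535 = 0.2015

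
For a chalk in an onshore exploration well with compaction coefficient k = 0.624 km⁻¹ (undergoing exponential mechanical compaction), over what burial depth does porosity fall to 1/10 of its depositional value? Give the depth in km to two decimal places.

phi/phi₀ = 1/10 ⇒ exp(−k·z) = 1/10 ⇒ z = ln(10) / k
z = 2.3026 / 0.624 = 3.690 km

3.69 km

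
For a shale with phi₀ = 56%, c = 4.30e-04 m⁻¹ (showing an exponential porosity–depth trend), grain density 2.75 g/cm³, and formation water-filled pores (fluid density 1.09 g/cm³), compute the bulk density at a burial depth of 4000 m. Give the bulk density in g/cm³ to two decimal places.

2.58 g/cm³

Working in km (1 km = 1000 m; c in km⁻¹ = c in m⁻¹ × 1000):
Porosity at depth: phi = 0.56·exp(−0.43×4) = 0.56×0.1791 = 0.1003
Bulk density: ρ_b = (1−phi)ρ_g + phi·ρ_f = 0.8997×2.75 + 0.1003×1.09
       = 2.474 + 0.109 = 2.584 g/cm³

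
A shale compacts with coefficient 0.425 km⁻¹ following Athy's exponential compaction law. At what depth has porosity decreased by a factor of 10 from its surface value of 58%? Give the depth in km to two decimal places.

phi/phi₀ = 1/10 ⇒ exp(−c·d) = 1/10 ⇒ d = ln(10) / c
d = 2.3026 / 0.425 = 5.418 km

5.42 km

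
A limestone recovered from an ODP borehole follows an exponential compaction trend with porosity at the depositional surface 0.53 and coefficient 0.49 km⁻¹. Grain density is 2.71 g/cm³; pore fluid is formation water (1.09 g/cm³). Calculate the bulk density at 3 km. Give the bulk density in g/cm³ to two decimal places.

2.51 g/cm³

Porosity at depth: phi = 0.53·exp(−0.49×3) = 0.53×0.2299 = 0.1219
Bulk density: ρ_b = (1−phi)ρ_g + phi·ρ_f = 0.8781×2.71 + 0.1219×1.09
       = 2.380 + 0.133 = 2.513 g/cm³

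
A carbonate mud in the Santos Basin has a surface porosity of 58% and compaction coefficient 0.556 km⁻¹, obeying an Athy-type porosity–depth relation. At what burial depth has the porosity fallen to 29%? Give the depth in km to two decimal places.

Invert Athy's law: z = ln(φ₀/φ) / β
z = ln(0.58/0.29) / 0.556 = ln(2) / 0.556 = 0.6931 / 0.556 = 1.247 km

1.25 km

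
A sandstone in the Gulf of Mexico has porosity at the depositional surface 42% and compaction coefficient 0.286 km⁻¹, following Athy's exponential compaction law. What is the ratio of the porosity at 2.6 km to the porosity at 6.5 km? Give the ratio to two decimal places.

3.05

n(z₁)/n(z₂) = e^(−k·z₁)/e^(−k·z₂) = e^{k(z₂−z₁)}
= exp(0.286 × 3.9) = exp(1.115) = 3.0508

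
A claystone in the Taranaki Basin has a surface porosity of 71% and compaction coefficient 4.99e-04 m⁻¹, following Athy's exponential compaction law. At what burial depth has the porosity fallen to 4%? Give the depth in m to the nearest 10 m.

Working in km (1 km = 1000 m; k in km⁻¹ = k in m⁻¹ × 1000):
Invert Athy's law: z = ln(φ₀/φ) / k
z = ln(0.71/0.04) / 0.499 = ln(17.75) / 0.499 = 2.8764 / 0.499 = 5.764 km

5760 m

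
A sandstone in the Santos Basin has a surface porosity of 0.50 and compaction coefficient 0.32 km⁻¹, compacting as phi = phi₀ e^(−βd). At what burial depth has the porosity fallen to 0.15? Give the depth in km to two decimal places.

Invert Athy's law: d = ln(phi₀/phi) / β
d = ln(0.5/0.15) / 0.32 = ln(3.333) / 0.32 = 1.2040 / 0.32 = 3.762 km

3.76 km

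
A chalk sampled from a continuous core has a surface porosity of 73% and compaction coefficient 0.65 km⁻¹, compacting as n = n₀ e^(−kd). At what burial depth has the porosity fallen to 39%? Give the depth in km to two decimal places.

0.96 km

Invert Athy's law: d = ln(n₀/n) / k
d = ln(0.73/0.39) / 0.65 = ln(1.872) / 0.65 = 0.6269 / 0.65 = 0.964 km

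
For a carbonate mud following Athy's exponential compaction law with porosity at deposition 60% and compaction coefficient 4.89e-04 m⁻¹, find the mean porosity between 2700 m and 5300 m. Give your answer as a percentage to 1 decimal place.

9.1%

Working in km (1 km = 1000 m; k in km⁻¹ = k in m⁻¹ × 1000):
⟨φ⟩ = (1/(Z₂−Z₁)) ∫ φ₀ e^(−kZ) dZ = φ₀·(e^(−k·Z₁) − e^(−k·Z₂)) / (k·(Z₂−Z₁))
e^(−0.489×2.7) = 0.2671; e^(−0.489×5.3) = 0.0749
⟨φ⟩ = 0.6 × (0.2671 − 0.0749) / (0.489 × 2.6) = 0.6 × 0.1511 = 0.0907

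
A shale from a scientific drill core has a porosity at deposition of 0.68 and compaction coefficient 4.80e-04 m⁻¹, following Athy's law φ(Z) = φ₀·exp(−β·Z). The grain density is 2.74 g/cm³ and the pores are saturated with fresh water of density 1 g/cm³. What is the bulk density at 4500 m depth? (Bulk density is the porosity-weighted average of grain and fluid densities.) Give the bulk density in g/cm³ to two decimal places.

Working in km (1 km = 1000 m; β in km⁻¹ = β in m⁻¹ × 1000):
Porosity at depth: φ = 0.68·exp(−0.48×4.5) = 0.68×0.1153 = 0.0784
Bulk density: ρ_b = (1−φ)ρ_g + φ·ρ_f = 0.9216×2.74 + 0.0784×1
       = 2.525 + 0.078 = 2.604 g/cm³

2.60 g/cm³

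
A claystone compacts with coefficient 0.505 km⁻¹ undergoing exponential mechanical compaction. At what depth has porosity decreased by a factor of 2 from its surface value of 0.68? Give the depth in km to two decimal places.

1.37 km

phi/phi₀ = 1/2 ⇒ exp(−c·z) = 1/2 ⇒ z = ln(2) / c
z = 0.6931 / 0.505 = 1.373 km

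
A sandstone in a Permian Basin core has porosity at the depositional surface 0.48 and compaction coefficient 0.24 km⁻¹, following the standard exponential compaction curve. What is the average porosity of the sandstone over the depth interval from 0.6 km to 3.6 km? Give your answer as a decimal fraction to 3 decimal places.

⟨φ⟩ = (1/(Z₂−Z₁)) ∫ φ₀ e^(−cZ) dZ = φ₀·(e^(−c·Z₁) − e^(−c·Z₂)) / (c·(Z₂−Z₁))
e^(−0.24×0.6) = 0.8659; e^(−0.24×3.6) = 0.4215
⟨φ⟩ = 0.48 × (0.8659 − 0.4215) / (0.24 × 3) = 0.48 × 0.6172 = 0.2963

0.296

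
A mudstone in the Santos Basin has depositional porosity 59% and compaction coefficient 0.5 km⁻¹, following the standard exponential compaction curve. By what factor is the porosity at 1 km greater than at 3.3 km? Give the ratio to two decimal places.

φ(Z₁)/φ(Z₂) = e^(−c·Z₁)/e^(−c·Z₂) = e^{c(Z₂−Z₁)}
= exp(0.5 × 2.3) = exp(1.15) = 3.1582

3.16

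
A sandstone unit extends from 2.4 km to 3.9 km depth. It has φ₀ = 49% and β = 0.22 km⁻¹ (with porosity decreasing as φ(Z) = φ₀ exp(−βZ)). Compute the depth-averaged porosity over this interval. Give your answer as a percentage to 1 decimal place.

⟨φ⟩ = (1/(Z₂−Z₁)) ∫ φ₀ e^(−βZ) dZ = φ₀·(e^(−β·Z₁) − e^(−β·Z₂)) / (β·(Z₂−Z₁))
e^(−0.22×2.4) = 0.5898; e^(−0.22×3.9) = 0.4240
⟨φ⟩ = 0.49 × (0.5898 − 0.4240) / (0.22 × 1.5) = 0.49 × 0.5023 = 0.2461

24.6%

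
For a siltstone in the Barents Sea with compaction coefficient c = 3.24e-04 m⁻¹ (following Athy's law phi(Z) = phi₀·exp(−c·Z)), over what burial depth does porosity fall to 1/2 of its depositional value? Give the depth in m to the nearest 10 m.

Working in km (1 km = 1000 m; c in km⁻¹ = c in m⁻¹ × 1000):
phi/phi₀ = 1/2 ⇒ exp(−c·Z) = 1/2 ⇒ Z = ln(2) / c
Z = 0.6931 / 0.324 = 2.139 km

2140 m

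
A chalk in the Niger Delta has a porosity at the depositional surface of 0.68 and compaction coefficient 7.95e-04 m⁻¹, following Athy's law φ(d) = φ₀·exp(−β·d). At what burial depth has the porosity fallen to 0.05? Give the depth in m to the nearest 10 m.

3280 m

Working in km (1 km = 1000 m; β in km⁻¹ = β in m⁻¹ × 1000):
Invert Athy's law: d = ln(φ₀/φ) / β
d = ln(0.68/0.05) / 0.795 = ln(13.6) / 0.795 = 2.6101 / 0.795 = 3.283 km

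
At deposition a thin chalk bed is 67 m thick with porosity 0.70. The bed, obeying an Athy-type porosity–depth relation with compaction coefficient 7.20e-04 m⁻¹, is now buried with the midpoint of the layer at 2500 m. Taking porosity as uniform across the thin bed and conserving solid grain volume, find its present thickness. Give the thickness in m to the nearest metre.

Working in km (1 km = 1000 m; c in km⁻¹ = c in m⁻¹ × 1000):
Porosity at 2.5 km: phi = 0.7·exp(−0.72×2.5) = 0.1157
Solid-volume conservation: h(1−phi) = h₀(1−phi₀) ⇒ h = h₀·(1−phi₀)/(1−phi)
h = 0.067 × (1 − 0.7)/(1 − 0.1157) = 0.067 × 0.3393 = 0.0227 km

23 m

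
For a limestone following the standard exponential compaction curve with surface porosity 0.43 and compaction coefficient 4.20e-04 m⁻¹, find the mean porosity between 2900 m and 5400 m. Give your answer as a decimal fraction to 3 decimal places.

0.079

Working in km (1 km = 1000 m; k in km⁻¹ = k in m⁻¹ × 1000):
⟨n⟩ = (1/(Z₂−Z₁)) ∫ n₀ e^(−kZ) dZ = n₀·(e^(−k·Z₁) − e^(−k·Z₂)) / (k·(Z₂−Z₁))
e^(−0.42×2.9) = 0.2958; e^(−0.42×5.4) = 0.1035
⟨n⟩ = 0.43 × (0.2958 − 0.1035) / (0.42 × 2.5) = 0.43 × 0.1831 = 0.0788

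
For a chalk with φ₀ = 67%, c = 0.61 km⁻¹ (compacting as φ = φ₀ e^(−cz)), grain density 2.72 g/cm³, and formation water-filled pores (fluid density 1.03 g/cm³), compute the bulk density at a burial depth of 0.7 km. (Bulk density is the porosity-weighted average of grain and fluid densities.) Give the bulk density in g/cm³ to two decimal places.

Porosity at depth: φ = 0.67·exp(−0.61×0.7) = 0.67×0.6525 = 0.4372
Bulk density: ρ_b = (1−φ)ρ_g + φ·ρ_f = 0.5628×2.72 + 0.4372×1.03
       = 1.531 + 0.450 = 1.981 g/cm³

1.98 g/cm³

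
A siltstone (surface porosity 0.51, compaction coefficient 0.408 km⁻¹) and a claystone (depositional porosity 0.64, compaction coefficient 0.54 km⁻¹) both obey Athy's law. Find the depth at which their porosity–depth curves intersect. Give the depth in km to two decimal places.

Set phi₀ₐ e^(−kₐz) = phi₀ᵦ e^(−kᵦz) ⇒ ln(phi₀ₐ/phi₀ᵦ) = (kₐ − kᵦ)·z
z = ln(0.51/0.64) / (0.408 − 0.54) = -0.2271 / -0.132 = 1.720 km

1.72 km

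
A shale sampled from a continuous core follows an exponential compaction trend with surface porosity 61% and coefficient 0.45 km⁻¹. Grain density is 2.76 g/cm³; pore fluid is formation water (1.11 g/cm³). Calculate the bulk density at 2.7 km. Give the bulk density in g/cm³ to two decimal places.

Porosity at depth: φ = 0.61·exp(−0.45×2.7) = 0.61×0.2967 = 0.1810
Bulk density: ρ_b = (1−φ)ρ_g + φ·ρ_f = 0.8190×2.76 + 0.1810×1.11
       = 2.260 + 0.201 = 2.461 g/cm³

2.46 g/cm³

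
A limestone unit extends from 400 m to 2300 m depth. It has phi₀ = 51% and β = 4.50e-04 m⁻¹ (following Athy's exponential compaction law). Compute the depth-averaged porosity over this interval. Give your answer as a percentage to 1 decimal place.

28.6%

Working in km (1 km = 1000 m; β in km⁻¹ = β in m⁻¹ × 1000):
⟨phi⟩ = (1/(Z₂−Z₁)) ∫ phi₀ e^(−βZ) dZ = phi₀·(e^(−β·Z₁) − e^(−β·Z₂)) / (β·(Z₂−Z₁))
e^(−0.45×0.4) = 0.8353; e^(−0.45×2.3) = 0.3552
⟨phi⟩ = 0.51 × (0.8353 − 0.3552) / (0.45 × 1.9) = 0.51 × 0.5615 = 0.2863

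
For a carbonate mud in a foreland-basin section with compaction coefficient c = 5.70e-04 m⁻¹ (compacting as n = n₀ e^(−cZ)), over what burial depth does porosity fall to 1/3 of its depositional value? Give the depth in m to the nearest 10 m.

1930 m

Working in km (1 km = 1000 m; c in km⁻¹ = c in m⁻¹ × 1000):
n/n₀ = 1/3 ⇒ exp(−c·Z) = 1/3 ⇒ Z = ln(3) / c
Z = 1.0986 / 0.57 = 1.927 km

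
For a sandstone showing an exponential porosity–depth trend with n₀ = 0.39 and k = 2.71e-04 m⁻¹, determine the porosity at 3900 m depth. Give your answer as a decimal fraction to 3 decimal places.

0.136

Working in km (1 km = 1000 m; k in km⁻¹ = k in m⁻¹ × 1000):
n = n₀·exp(−k·z) = 0.39 × exp(−0.271 × 3.9) = 0.39 × exp(−1.057)
  = 0.39 × 0.3475 = 0.1355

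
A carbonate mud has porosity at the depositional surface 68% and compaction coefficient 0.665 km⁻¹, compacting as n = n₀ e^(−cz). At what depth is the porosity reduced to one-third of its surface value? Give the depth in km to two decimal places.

n/n₀ = 1/3 ⇒ exp(−c·z) = 1/3 ⇒ z = ln(3) / c
z = 1.0986 / 0.665 = 1.652 km

1.65 km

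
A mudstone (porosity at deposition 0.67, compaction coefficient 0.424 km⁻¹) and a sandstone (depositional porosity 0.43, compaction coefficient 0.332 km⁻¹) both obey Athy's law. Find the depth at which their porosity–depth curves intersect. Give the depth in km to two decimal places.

4.82 km

Set φ₀ₐ e^(−βₐz) = φ₀ᵦ e^(−βᵦz) ⇒ ln(φ₀ₐ/φ₀ᵦ) = (βₐ − βᵦ)·z
z = ln(0.67/0.43) / (0.424 − 0.332) = 0.4435 / 0.092 = 4.821 km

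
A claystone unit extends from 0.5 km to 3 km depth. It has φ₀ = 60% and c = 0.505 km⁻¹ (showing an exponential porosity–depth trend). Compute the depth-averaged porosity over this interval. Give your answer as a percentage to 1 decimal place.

26.5%

⟨φ⟩ = (1/(z₂−z₁)) ∫ φ₀ e^(−cz) dz = φ₀·(e^(−c·z₁) − e^(−c·z₂)) / (c·(z₂−z₁))
e^(−0.505×0.5) = 0.7769; e^(−0.505×3) = 0.2198
⟨φ⟩ = 0.6 × (0.7769 − 0.2198) / (0.505 × 2.5) = 0.6 × 0.4412 = 0.2647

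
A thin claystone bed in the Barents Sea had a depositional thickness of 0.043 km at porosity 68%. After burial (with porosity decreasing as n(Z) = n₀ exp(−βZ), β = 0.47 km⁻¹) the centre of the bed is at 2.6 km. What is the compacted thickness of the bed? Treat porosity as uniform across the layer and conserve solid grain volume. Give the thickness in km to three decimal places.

0.017 km

Porosity at 2.6 km: n = 0.68·exp(−0.47×2.6) = 0.2004
Solid-volume conservation: h(1−n) = h₀(1−n₀) ⇒ h = h₀·(1−n₀)/(1−n)
h = 0.043 × (1 − 0.68)/(1 − 0.2004) = 0.043 × 0.4002 = 0.0172 km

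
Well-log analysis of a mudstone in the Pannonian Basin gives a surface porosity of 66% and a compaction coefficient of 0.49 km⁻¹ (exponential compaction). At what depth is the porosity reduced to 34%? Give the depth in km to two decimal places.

1.35 km

Invert Athy's law: z = ln(φ₀/φ) / c
z = ln(0.66/0.34) / 0.49 = ln(1.941) / 0.49 = 0.6633 / 0.49 = 1.354 km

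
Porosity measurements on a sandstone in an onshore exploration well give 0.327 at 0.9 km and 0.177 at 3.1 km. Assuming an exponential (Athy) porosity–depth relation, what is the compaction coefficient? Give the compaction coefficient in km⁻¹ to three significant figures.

0.279 km⁻¹

Athy: n(Z) = n₀ e^(−βZ) ⇒ n₁/n₂ = e^{β(Z₂−Z₁)} ⇒ β = ln(n₁/n₂)/(Z₂−Z₁)
β = ln(0.327/0.177) / (3.1 − 0.9) = ln(1.847) / 2.2 = 0.6138 / 2.2 = 0.279 km⁻¹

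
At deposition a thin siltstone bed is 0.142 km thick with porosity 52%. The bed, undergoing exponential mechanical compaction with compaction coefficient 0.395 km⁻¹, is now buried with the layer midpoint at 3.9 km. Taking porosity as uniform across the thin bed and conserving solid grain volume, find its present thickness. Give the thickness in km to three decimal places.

0.077 km

Porosity at 3.9 km: φ = 0.52·exp(−0.395×3.9) = 0.1114
Solid-volume conservation: h(1−φ) = h₀(1−φ₀) ⇒ h = h₀·(1−φ₀)/(1−φ)
h = 0.142 × (1 − 0.52)/(1 − 0.1114) = 0.142 × 0.5402 = 0.0767 km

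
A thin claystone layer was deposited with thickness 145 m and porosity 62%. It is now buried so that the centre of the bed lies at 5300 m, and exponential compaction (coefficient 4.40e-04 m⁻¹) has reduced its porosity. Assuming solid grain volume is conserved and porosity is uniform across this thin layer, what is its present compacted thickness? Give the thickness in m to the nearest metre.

59 m

Working in km (1 km = 1000 m; c in km⁻¹ = c in m⁻¹ × 1000):
Porosity at 5.3 km: φ = 0.62·exp(−0.44×5.3) = 0.0602
Solid-volume conservation: h(1−φ) = h₀(1−φ₀) ⇒ h = h₀·(1−φ₀)/(1−φ)
h = 0.145 × (1 − 0.62)/(1 − 0.0602) = 0.145 × 0.4043 = 0.0586 km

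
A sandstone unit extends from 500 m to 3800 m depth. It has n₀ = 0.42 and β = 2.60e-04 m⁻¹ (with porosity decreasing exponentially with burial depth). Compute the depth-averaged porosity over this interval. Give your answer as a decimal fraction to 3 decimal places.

0.248

Working in km (1 km = 1000 m; β in km⁻¹ = β in m⁻¹ × 1000):
⟨n⟩ = (1/(Z₂−Z₁)) ∫ n₀ e^(−βZ) dZ = n₀·(e^(−β·Z₁) − e^(−β·Z₂)) / (β·(Z₂−Z₁))
e^(−0.26×0.5) = 0.8781; e^(−0.26×3.8) = 0.3723
⟨n⟩ = 0.42 × (0.8781 − 0.3723) / (0.26 × 3.3) = 0.42 × 0.5895 = 0.2476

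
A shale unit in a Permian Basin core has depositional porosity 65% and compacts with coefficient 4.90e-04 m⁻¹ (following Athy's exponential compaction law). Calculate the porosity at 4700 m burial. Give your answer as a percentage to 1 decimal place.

Working in km (1 km = 1000 m; k in km⁻¹ = k in m⁻¹ × 1000):
phi = phi₀·exp(−k·z) = 0.65 × exp(−0.49 × 4.7) = 0.65 × exp(−2.303)
  = 0.65 × 0.1000 = 0.0650

6.5%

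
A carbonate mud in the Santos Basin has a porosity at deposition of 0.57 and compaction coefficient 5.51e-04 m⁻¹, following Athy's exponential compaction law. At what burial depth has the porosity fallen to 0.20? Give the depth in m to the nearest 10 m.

Working in km (1 km = 1000 m; c in km⁻¹ = c in m⁻¹ × 1000):
Invert Athy's law: z = ln(φ₀/φ) / c
z = ln(0.57/0.2) / 0.551 = ln(2.85) / 0.551 = 1.0473 / 0.551 = 1.901 km

1900 m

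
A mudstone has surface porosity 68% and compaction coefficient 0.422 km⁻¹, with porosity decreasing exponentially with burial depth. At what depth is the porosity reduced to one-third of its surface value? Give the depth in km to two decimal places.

n/n₀ = 1/3 ⇒ exp(−k·d) = 1/3 ⇒ d = ln(3) / k
d = 1.0986 / 0.422 = 2.603 km

2.60 km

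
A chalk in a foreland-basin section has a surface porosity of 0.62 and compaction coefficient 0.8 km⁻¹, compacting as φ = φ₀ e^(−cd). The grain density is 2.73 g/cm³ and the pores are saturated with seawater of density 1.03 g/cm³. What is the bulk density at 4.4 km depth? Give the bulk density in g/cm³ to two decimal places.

Porosity at depth: φ = 0.62·exp(−0.8×4.4) = 0.62×0.0296 = 0.0184
Bulk density: ρ_b = (1−φ)ρ_g + φ·ρ_f = 0.9816×2.73 + 0.0184×1.03
       = 2.680 + 0.019 = 2.699 g/cm³

2.70 g/cm³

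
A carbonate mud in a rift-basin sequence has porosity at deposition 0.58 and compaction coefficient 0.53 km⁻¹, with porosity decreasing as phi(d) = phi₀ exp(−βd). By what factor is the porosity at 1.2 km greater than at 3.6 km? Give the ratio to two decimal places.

3.57

phi(d₁)/phi(d₂) = e^(−β·d₁)/e^(−β·d₂) = e^{β(d₂−d₁)}
= exp(0.53 × 2.4) = exp(1.272) = 3.5680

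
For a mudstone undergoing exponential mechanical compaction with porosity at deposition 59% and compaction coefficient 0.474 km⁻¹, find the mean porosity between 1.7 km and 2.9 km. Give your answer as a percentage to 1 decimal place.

20.1%

⟨phi⟩ = (1/(Z₂−Z₁)) ∫ phi₀ e^(−cZ) dZ = phi₀·(e^(−c·Z₁) − e^(−c·Z₂)) / (c·(Z₂−Z₁))
e^(−0.474×1.7) = 0.4467; e^(−0.474×2.9) = 0.2529
⟨phi⟩ = 0.59 × (0.4467 − 0.2529) / (0.474 × 1.2) = 0.59 × 0.3407 = 0.2010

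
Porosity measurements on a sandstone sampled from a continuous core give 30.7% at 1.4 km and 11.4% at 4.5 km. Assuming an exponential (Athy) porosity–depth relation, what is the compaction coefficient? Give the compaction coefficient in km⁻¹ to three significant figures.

Athy: φ(z) = φ₀ e^(−cz) ⇒ φ₁/φ₂ = e^{c(z₂−z₁)} ⇒ c = ln(φ₁/φ₂)/(z₂−z₁)
c = ln(0.307/0.114) / (4.5 − 1.4) = ln(2.693) / 3.1 = 0.9906 / 3.1 = 0.3196 km⁻¹

0.320 km⁻¹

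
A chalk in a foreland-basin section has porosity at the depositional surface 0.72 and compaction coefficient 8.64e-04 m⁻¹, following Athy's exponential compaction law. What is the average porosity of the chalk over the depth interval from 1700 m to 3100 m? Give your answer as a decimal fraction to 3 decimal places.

0.096

Working in km (1 km = 1000 m; k in km⁻¹ = k in m⁻¹ × 1000):
⟨phi⟩ = (1/(Z₂−Z₁)) ∫ phi₀ e^(−kZ) dZ = phi₀·(e^(−k·Z₁) − e^(−k·Z₂)) / (k·(Z₂−Z₁))
e^(−0.864×1.7) = 0.2302; e^(−0.864×3.1) = 0.0687
⟨phi⟩ = 0.72 × (0.2302 − 0.0687) / (0.864 × 1.4) = 0.72 × 0.1335 = 0.0961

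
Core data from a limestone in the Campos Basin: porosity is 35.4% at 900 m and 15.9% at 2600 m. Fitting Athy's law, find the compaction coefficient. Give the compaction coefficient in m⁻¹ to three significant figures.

0.000471 m⁻¹

Working in km (1 km = 1000 m; c in km⁻¹ = c in m⁻¹ × 1000):
Athy: n(z) = n₀ e^(−cz) ⇒ n₁/n₂ = e^{c(z₂−z₁)} ⇒ c = ln(n₁/n₂)/(z₂−z₁)
c = ln(0.354/0.159) / (2.6 − 0.9) = ln(2.226) / 1.7 = 0.8004 / 1.7 = 0.4708 km⁻¹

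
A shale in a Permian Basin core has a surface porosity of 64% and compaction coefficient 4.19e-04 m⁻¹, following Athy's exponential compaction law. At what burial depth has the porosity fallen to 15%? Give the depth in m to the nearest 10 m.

Working in km (1 km = 1000 m; k in km⁻¹ = k in m⁻¹ × 1000):
Invert Athy's law: Z = ln(n₀/n) / k
Z = ln(0.64/0.15) / 0.419 = ln(4.267) / 0.419 = 1.4508 / 0.419 = 3.463 km

3460 m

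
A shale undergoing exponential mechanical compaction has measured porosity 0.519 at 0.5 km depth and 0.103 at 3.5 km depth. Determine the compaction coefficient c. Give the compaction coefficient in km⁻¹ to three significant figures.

Athy: phi(d) = phi₀ e^(−cd) ⇒ phi₁/phi₂ = e^{c(d₂−d₁)} ⇒ c = ln(phi₁/phi₂)/(d₂−d₁)
c = ln(0.519/0.103) / (3.5 − 0.5) = ln(5.039) / 3 = 1.6172 / 3 = 0.5391 km⁻¹

0.539 km⁻¹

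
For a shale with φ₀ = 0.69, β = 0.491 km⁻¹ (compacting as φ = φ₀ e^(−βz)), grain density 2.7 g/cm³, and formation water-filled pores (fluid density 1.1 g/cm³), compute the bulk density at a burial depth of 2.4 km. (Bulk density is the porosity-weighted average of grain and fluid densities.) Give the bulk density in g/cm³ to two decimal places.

2.36 g/cm³

Porosity at depth: φ = 0.69·exp(−0.491×2.4) = 0.69×0.3078 = 0.2124
Bulk density: ρ_b = (1−φ)ρ_g + φ·ρ_f = 0.7876×2.7 + 0.2124×1.1
       = 2.127 + 0.234 = 2.360 g/cm³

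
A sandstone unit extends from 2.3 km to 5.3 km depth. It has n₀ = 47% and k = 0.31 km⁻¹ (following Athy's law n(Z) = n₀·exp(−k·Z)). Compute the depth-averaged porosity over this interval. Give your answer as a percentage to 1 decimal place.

15.0%

⟨n⟩ = (1/(Z₂−Z₁)) ∫ n₀ e^(−kZ) dZ = n₀·(e^(−k·Z₁) − e^(−k·Z₂)) / (k·(Z₂−Z₁))
e^(−0.31×2.3) = 0.4902; e^(−0.31×5.3) = 0.1934
⟨n⟩ = 0.47 × (0.4902 − 0.1934) / (0.31 × 3) = 0.47 × 0.3191 = 0.1500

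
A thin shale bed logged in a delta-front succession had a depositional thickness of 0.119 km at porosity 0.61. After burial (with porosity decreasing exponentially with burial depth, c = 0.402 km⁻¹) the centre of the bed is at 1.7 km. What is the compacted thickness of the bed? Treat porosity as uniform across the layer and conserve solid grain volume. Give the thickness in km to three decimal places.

Porosity at 1.7 km: n = 0.61·exp(−0.402×1.7) = 0.3080
Solid-volume conservation: h(1−n) = h₀(1−n₀) ⇒ h = h₀·(1−n₀)/(1−n)
h = 0.119 × (1 − 0.61)/(1 − 0.3080) = 0.119 × 0.5636 = 0.0671 km

0.067 km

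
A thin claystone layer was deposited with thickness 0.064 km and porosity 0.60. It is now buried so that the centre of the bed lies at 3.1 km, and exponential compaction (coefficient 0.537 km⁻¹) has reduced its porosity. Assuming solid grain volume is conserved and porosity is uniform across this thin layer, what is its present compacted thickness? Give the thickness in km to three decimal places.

0.029 km

Porosity at 3.1 km: n = 0.6·exp(−0.537×3.1) = 0.1135
Solid-volume conservation: h(1−n) = h₀(1−n₀) ⇒ h = h₀·(1−n₀)/(1−n)
h = 0.064 × (1 − 0.6)/(1 − 0.1135) = 0.064 × 0.4512 = 0.0289 km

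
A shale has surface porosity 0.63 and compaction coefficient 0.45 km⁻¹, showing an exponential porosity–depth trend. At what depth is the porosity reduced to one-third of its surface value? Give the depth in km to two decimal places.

2.44 km

phi/phi₀ = 1/3 ⇒ exp(−c·Z) = 1/3 ⇒ Z = ln(3) / c
Z = 1.0986 / 0.45 = 2.441 km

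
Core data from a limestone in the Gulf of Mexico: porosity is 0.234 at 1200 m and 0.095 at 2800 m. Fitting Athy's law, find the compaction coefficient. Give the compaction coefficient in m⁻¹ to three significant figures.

0.000563 m⁻¹

Working in km (1 km = 1000 m; k in km⁻¹ = k in m⁻¹ × 1000):
Athy: φ(z) = φ₀ e^(−kz) ⇒ φ₁/φ₂ = e^{k(z₂−z₁)} ⇒ k = ln(φ₁/φ₂)/(z₂−z₁)
k = ln(0.234/0.095) / (2.8 − 1.2) = ln(2.463) / 1.6 = 0.9014 / 1.6 = 0.5634 km⁻¹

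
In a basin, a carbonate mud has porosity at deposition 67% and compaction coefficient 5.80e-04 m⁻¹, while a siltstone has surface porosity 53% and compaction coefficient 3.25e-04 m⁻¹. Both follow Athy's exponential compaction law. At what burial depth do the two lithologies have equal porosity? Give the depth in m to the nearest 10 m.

Working in km (1 km = 1000 m; β in km⁻¹ = β in m⁻¹ × 1000):
Set phi₀ₐ e^(−βₐz) = phi₀ᵦ e^(−βᵦz) ⇒ ln(phi₀ₐ/phi₀ᵦ) = (βₐ − βᵦ)·z
z = ln(0.67/0.53) / (0.58 − 0.325) = 0.2344 / 0.255 = 0.919 km

920 m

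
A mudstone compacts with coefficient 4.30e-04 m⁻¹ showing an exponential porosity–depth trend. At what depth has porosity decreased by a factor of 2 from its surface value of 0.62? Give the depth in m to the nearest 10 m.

Working in km (1 km = 1000 m; k in km⁻¹ = k in m⁻¹ × 1000):
φ/φ₀ = 1/2 ⇒ exp(−k·d) = 1/2 ⇒ d = ln(2) / k
d = 0.6931 / 0.43 = 1.612 km

1610 m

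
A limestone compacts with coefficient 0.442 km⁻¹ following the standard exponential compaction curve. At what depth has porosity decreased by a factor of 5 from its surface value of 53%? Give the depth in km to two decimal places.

3.64 km

φ/φ₀ = 1/5 ⇒ exp(−k·z) = 1/5 ⇒ z = ln(5) / k
z = 1.6094 / 0.442 = 3.641 km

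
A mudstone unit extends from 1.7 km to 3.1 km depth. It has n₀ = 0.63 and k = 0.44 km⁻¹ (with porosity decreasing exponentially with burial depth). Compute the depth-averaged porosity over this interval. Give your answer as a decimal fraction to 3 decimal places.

0.223

⟨n⟩ = (1/(z₂−z₁)) ∫ n₀ e^(−kz) dz = n₀·(e^(−k·z₁) − e^(−k·z₂)) / (k·(z₂−z₁))
e^(−0.44×1.7) = 0.4733; e^(−0.44×3.1) = 0.2556
⟨n⟩ = 0.63 × (0.4733 − 0.2556) / (0.44 × 1.4) = 0.63 × 0.3534 = 0.2226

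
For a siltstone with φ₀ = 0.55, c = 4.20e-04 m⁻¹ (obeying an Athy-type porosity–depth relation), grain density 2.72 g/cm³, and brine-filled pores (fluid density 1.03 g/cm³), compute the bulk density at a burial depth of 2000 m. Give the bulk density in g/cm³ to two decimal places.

Working in km (1 km = 1000 m; c in km⁻¹ = c in m⁻¹ × 1000):
Porosity at depth: φ = 0.55·exp(−0.42×2) = 0.55×0.4317 = 0.2374
Bulk density: ρ_b = (1−φ)ρ_g + φ·ρ_f = 0.7626×2.72 + 0.2374×1.03
       = 2.074 + 0.245 = 2.319 g/cm³

2.32 g/cm³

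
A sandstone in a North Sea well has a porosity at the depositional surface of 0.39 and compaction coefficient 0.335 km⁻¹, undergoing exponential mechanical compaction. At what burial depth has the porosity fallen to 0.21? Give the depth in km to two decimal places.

1.85 km

Invert Athy's law: Z = ln(phi₀/phi) / β
Z = ln(0.39/0.21) / 0.335 = ln(1.857) / 0.335 = 0.6190 / 0.335 = 1.848 km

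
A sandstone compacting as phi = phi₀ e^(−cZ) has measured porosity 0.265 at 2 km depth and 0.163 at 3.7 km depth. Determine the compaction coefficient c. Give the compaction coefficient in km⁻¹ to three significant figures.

Athy: phi(Z) = phi₀ e^(−cZ) ⇒ phi₁/phi₂ = e^{c(Z₂−Z₁)} ⇒ c = ln(phi₁/phi₂)/(Z₂−Z₁)
c = ln(0.265/0.163) / (3.7 − 2) = ln(1.626) / 1.7 = 0.4860 / 1.7 = 0.2859 km⁻¹

0.286 km⁻¹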